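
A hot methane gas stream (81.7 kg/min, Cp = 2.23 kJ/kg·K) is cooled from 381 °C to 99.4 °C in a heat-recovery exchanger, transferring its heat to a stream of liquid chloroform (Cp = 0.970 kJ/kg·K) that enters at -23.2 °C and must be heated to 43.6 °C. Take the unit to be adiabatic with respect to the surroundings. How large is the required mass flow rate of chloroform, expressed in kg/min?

ṁ_c = 792 kg/min

Heat released by hot stream: Q = 81.7 × 2.23 × (381 − 99.4) = 51305 kJ/min
Energy balance on cold side (adiabatic exchanger): Q = ṁ_c·Cp_c·(T_c,out − T_c,in)
ṁ_c = 51305 / [0.970 × (43.6 − -23.2)] = 791.79 kg/min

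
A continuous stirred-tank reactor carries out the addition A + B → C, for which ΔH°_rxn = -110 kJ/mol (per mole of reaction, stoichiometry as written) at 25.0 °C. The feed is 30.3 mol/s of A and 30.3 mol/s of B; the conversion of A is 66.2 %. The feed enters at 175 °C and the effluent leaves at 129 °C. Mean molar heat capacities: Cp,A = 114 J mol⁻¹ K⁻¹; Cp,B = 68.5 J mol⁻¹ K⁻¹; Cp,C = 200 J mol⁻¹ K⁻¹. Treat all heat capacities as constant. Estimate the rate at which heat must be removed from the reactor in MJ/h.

Extent of reaction ξ = 0.662 × 30.3 = 20.059 mol/s
Reaction term: ξ·ΔH°_rxn = 20.059 × -110 = -2206.4 kJ/s
Sensible, feed 175→25 °C: -829.46 kJ/s
Outlet flows (mol/s): A 10.241, B 10.241, C 20.059
Sensible, products 25→129 °C: 611.6 kJ/s
Q = ΔH = -2424.3 kJ/s = -2424.3 kW
Heat removed = 8727.5 MJ/h

Q_out = 8730 MJ/h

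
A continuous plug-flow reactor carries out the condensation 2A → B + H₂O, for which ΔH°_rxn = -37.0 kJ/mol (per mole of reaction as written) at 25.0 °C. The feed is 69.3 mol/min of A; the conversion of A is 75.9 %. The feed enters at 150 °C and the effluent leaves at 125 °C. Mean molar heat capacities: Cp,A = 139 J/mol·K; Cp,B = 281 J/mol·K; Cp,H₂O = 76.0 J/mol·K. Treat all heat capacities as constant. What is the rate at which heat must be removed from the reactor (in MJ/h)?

Q_out = 60.4 MJ/h

Extent of reaction ξ = 0.759 × 69.3 / 2 = 26.299 mol/min
Reaction term: ξ·ΔH°_rxn = 26.299 × -37.0 = -973.08 kJ/min
Sensible, feed 150→25 °C: -1204.1 kJ/min
Outlet flows (mol/min): A 16.701, B 26.299, H₂O 26.299
Sensible, products 25→125 °C: 1171 kJ/min
Q = ΔH = -1006.1 kJ/min = -16.769 kW
Heat removed = 60.368 MJ/h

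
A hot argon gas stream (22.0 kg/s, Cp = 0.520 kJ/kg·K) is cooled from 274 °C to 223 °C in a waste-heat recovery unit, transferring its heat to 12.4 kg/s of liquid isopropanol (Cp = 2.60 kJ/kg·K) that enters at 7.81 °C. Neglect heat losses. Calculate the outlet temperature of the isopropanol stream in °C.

T_c,out = 25.9 °C

Heat released by hot stream: Q = 22.0 × 0.520 × (274 − 223) = 583.44 kJ/s
Energy balance on cold side (adiabatic exchanger): Q = ṁ_c·Cp_c·(T_c,out − T_c,in)
T_c,out = 7.81 + 583.44/(12.4 × 2.60) = 25.907 °C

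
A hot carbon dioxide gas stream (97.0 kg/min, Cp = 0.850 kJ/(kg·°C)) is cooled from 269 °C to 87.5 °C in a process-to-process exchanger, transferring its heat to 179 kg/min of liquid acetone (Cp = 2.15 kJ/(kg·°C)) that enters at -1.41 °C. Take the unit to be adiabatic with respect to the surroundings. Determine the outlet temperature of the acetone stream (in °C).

T_c,out = 37.5 °C

Heat released by hot stream: Q = 97.0 × 0.850 × (269 − 87.5) = 14965 kJ/min
Energy balance on cold side (adiabatic exchanger): Q = ṁ_c·Cp_c·(T_c,out − T_c,in)
T_c,out = -1.41 + 14965/(179 × 2.15) = 37.474 °C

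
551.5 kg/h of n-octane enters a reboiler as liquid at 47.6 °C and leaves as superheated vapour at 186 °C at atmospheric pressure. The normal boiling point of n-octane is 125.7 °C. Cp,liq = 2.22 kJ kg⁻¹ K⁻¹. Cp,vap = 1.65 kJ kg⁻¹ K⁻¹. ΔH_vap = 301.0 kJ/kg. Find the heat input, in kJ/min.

liquid 47.6→125.7 °C: 173.38 kJ/kg
vaporisation at 125.7 °C: 301 kJ/kg
vapour 125.7→186 °C: 99.495 kJ/kg
Δh = 173.38 + 301 + 99.495 = 573.88 kJ/kg
Q = ṁ·Δh = 551.5 kg/h × 573.88 kJ/kg = 316490 kJ/h
|Q| = 87.915 kW = 5274.9 kJ/min

Q = 5270 kJ/min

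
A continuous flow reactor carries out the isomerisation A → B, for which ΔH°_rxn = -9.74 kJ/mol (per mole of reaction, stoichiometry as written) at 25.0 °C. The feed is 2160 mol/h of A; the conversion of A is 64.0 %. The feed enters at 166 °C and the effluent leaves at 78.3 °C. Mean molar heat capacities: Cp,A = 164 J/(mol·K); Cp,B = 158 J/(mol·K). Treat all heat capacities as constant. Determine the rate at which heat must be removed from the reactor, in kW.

Q_out = 12.5 kW

Extent of reaction ξ = 0.640 × 2160 = 1382.4 mol/h
Reaction term: ξ·ΔH°_rxn = 1382.4 × -9.74 = -13465 kJ/h
Sensible, feed 166→25 °C: -49948 kJ/h
Outlet flows (mol/h): A 777.6, B 1382.4
Sensible, products 25→78.3 °C: 18439 kJ/h
Q = ΔH = -44974 kJ/h = -12.493 kW
Heat removed = 12.493 kW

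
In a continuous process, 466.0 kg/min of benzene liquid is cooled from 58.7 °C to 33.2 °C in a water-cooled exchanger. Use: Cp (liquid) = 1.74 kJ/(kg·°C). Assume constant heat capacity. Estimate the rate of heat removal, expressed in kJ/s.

Q = ṁ·Cp·ΔT = 466.0 × 1.74 × (33.2 − 58.7) = -20676 kJ/min
Converting: 20676 / 60 s = 344.61 kW

Q_c = 345 kJ/s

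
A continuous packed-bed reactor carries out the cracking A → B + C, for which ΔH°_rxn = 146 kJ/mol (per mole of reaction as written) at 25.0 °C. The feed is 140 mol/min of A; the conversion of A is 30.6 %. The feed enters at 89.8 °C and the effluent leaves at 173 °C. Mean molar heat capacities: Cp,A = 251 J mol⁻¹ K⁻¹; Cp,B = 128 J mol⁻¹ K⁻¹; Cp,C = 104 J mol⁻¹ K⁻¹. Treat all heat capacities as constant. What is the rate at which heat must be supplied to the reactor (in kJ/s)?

Extent of reaction ξ = 0.306 × 140 = 42.84 mol/min
Reaction term: ξ·ΔH°_rxn = 42.84 × 146 = 6254.6 kJ/min
Sensible, feed 89.8→25 °C: -2277.1 kJ/min
Outlet flows (mol/min): A 97.16, B 42.84, C 42.84
Sensible, products 25→173 °C: 5080.3 kJ/min
Q = ΔH = 9057.8 kJ/min = 150.96 kW
Heat supplied = 150.96 kJ/s

Q_in = 151 kJ/s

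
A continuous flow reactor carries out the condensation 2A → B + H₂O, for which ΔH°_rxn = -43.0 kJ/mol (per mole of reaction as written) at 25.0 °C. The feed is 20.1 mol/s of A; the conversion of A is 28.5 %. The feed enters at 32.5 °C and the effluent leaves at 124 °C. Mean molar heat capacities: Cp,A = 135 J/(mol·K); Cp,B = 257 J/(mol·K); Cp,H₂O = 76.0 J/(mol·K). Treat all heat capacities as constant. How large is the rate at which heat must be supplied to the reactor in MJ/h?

Extent of reaction ξ = 0.285 × 20.1 / 2 = 2.8642 mol/s
Reaction term: ξ·ΔH°_rxn = 2.8642 × -43.0 = -123.16 kJ/s
Sensible, feed 32.5→25 °C: -20.351 kJ/s
Outlet flows (mol/s): A 14.372, B 2.8642, H₂O 2.8642
Sensible, products 25→124 °C: 286.5 kJ/s
Q = ΔH = 142.99 kJ/s = 142.99 kW
Heat supplied = 514.75 MJ/h

Q_in = 515 MJ/h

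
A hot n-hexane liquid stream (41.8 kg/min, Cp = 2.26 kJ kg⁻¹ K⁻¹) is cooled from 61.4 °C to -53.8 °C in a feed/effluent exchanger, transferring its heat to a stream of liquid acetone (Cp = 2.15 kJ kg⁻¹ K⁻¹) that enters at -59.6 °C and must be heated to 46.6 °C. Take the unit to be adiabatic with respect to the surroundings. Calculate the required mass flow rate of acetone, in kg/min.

Heat released by hot stream: Q = 41.8 × 2.26 × (61.4 − -53.8) = 10883 kJ/min
Energy balance on cold side (adiabatic exchanger): Q = ṁ_c·Cp_c·(T_c,out − T_c,in)
ṁ_c = 10883 / [2.15 × (46.6 − -59.6)] = 47.662 kg/min

ṁ_c = 47.7 kg/min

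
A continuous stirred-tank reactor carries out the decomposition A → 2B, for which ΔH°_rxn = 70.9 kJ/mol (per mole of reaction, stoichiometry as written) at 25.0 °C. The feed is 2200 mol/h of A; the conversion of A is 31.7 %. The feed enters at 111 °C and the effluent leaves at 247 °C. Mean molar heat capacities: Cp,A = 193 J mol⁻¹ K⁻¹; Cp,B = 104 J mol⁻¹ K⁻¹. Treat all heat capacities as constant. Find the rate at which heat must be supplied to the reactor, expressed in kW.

Q_in = 30.4 kW

Extent of reaction ξ = 0.317 × 2200 = 697.4 mol/h
Reaction term: ξ·ΔH°_rxn = 697.4 × 70.9 = 49446 kJ/h
Sensible, feed 111→25 °C: -36516 kJ/h
Outlet flows (mol/h): A 1502.6, B 1394.8
Sensible, products 25→247 °C: 96584 kJ/h
Q = ΔH = 109510 kJ/h = 30.42 kW
Heat supplied = 30.42 kW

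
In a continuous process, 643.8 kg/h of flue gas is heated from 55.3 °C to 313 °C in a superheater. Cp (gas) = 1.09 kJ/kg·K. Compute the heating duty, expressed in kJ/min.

Q = ṁ·Cp·ΔT = 643.8 × 1.09 × (313 − 55.3) = 180840 kJ/h
Converting: 180840 / 3600 s = 50.233 kW
Heating duty = 3014 kJ/min

Q = 3010 kJ/min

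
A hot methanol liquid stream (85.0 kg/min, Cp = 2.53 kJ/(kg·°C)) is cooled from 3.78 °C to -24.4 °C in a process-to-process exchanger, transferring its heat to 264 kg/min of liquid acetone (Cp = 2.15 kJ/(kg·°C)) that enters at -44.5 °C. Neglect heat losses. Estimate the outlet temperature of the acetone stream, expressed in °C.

Heat released by hot stream: Q = 85.0 × 2.53 × (3.78 − -24.4) = 6060.1 kJ/min
Energy balance on cold side (adiabatic exchanger): Q = ṁ_c·Cp_c·(T_c,out − T_c,in)
T_c,out = -44.5 + 6060.1/(264 × 2.15) = -33.823 °C

T_c,out = -33.8 °C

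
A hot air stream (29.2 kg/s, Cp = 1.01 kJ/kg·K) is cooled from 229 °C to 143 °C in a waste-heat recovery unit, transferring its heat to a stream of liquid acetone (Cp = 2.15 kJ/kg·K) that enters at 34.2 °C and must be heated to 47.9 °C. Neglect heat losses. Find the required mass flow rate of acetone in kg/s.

Heat released by hot stream: Q = 29.2 × 1.01 × (229 − 143) = 2536.3 kJ/s
Energy balance on cold side (adiabatic exchanger): Q = ṁ_c·Cp_c·(T_c,out − T_c,in)
ṁ_c = 2536.3 / [2.15 × (47.9 − 34.2)] = 86.108 kg/s

ṁ_c = 86.1 kg/s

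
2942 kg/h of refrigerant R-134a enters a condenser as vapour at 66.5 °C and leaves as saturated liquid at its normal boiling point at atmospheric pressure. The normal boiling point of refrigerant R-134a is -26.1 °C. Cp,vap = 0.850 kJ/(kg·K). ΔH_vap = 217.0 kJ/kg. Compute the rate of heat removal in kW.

vapour 66.5→-26.1 °C: -78.71 kJ/kg
condensation at -26.1 °C: -217 kJ/kg
Δh = -78.71 + -217 = -295.71 kJ/kg
Q = ṁ·Δh = 2942 kg/h × -295.71 kJ/kg = -869980 kJ/h
|Q| = 241.66 kW

Q_c = 242 kW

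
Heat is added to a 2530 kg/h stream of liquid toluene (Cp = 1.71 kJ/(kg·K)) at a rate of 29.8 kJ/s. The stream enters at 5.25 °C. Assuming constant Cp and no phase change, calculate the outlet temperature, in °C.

T_out = 30.0 °C

Q = 29.8 kJ/s = 107280 kJ/h
ΔT = Q/(ṁ·Cp) = 107280/(2530×1.71) = 24.797 K
T_out = 5.25 + 24.797 = 30.047 °C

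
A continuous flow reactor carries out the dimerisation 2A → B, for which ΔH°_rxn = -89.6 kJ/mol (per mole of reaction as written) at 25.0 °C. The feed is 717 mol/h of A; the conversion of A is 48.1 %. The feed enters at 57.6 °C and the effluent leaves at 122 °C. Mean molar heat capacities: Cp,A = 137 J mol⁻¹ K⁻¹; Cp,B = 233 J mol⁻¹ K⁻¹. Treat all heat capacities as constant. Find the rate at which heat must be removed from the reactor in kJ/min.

Q_out = 164 kJ/min

Extent of reaction ξ = 0.481 × 717 / 2 = 172.44 mol/h
Reaction term: ξ·ΔH°_rxn = 172.44 × -89.6 = -15450 kJ/h
Sensible, feed 57.6→25 °C: -3202.3 kJ/h
Outlet flows (mol/h): A 372.12, B 172.44
Sensible, products 25→122 °C: 8842.4 kJ/h
Q = ΔH = -9810.3 kJ/h = -2.7251 kW
Heat removed = 163.51 kJ/min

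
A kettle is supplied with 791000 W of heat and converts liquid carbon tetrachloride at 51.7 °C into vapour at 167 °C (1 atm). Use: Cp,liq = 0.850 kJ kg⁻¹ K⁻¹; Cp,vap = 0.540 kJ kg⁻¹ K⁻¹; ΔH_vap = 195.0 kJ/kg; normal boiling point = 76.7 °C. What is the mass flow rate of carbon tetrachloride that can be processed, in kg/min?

Δh = 0.850×(76.7−51.7) + 195.0 + 0.540×(167−76.7) = 265.01 kJ/kg
Q = 791000 W = 791 kJ/s = 47460 kJ/min
ṁ = Q/Δh = 47460 / 265.01 = 179.09 kg/min

ṁ = 179 kg/min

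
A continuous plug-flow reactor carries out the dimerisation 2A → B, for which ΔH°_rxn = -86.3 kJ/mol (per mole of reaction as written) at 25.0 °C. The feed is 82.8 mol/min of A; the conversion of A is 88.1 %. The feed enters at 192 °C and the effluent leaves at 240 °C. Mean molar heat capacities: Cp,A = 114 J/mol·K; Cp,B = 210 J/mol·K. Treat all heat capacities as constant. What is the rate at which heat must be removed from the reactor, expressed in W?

Q_out = 47300 W

Extent of reaction ξ = 0.881 × 82.8 / 2 = 36.473 mol/min
Reaction term: ξ·ΔH°_rxn = 36.473 × -86.3 = -3147.7 kJ/min
Sensible, feed 192→25 °C: -1576.3 kJ/min
Outlet flows (mol/min): A 9.8532, B 36.473
Sensible, products 25→240 °C: 1888.3 kJ/min
Q = ΔH = -2835.7 kJ/min = -47.262 kW
Heat removed = 47262 W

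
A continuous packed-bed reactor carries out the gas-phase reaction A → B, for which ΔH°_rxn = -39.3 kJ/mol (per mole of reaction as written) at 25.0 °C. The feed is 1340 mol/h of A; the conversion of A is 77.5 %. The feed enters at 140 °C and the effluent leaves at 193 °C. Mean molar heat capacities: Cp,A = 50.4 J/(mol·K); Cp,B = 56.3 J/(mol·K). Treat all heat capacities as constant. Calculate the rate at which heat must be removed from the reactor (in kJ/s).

Extent of reaction ξ = 0.775 × 1340 = 1038.5 mol/h
Reaction term: ξ·ΔH°_rxn = 1038.5 × -39.3 = -40813 kJ/h
Sensible, feed 140→25 °C: -7766.6 kJ/h
Outlet flows (mol/h): A 301.5, B 1038.5
Sensible, products 25→193 °C: 12375 kJ/h
Q = ΔH = -36204 kJ/h = -10.057 kW
Heat removed = 10.057 kJ/s

Q_out = 10.1 kJ/s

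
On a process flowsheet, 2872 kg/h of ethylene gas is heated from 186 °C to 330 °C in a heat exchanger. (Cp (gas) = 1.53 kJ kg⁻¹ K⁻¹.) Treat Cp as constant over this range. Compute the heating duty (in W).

Q = ṁ·Cp·ΔT = 2872 × 1.53 × (330 − 186) = 632760 kJ/h
Converting: 632760 / 3600 s = 175.77 kW
Heating duty = 175770 W

Q = 176000 W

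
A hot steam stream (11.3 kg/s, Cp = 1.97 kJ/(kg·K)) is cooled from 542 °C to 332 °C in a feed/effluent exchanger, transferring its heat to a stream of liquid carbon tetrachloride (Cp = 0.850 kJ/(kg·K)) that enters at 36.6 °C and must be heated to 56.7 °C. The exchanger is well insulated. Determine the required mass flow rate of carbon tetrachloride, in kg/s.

ṁ_c = 274 kg/s

Heat released by hot stream: Q = 11.3 × 1.97 × (542 − 332) = 4674.8 kJ/s
Energy balance on cold side (adiabatic exchanger): Q = ṁ_c·Cp_c·(T_c,out − T_c,in)
ṁ_c = 4674.8 / [0.850 × (56.7 − 36.6)] = 273.62 kg/s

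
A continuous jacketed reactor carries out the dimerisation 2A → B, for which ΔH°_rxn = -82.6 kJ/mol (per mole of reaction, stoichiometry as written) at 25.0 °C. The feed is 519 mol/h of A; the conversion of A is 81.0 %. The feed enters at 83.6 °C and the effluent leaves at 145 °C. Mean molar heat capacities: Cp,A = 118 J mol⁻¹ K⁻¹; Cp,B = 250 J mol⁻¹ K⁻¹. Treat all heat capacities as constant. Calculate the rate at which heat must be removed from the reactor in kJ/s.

Q_out = 3.68 kJ/s

Extent of reaction ξ = 0.810 × 519 / 2 = 210.2 mol/h
Reaction term: ξ·ΔH°_rxn = 210.2 × -82.6 = -17362 kJ/h
Sensible, feed 83.6→25 °C: -3588.8 kJ/h
Outlet flows (mol/h): A 98.61, B 210.2
Sensible, products 25→145 °C: 7702.2 kJ/h
Q = ΔH = -13249 kJ/h = -3.6802 kW
Heat removed = 3.6802 kJ/s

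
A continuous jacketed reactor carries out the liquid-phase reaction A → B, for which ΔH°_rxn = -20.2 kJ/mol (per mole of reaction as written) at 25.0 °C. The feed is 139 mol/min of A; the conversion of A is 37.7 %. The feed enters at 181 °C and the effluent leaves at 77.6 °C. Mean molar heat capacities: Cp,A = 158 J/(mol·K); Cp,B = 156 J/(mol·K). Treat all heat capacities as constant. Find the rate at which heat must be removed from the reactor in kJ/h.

Extent of reaction ξ = 0.377 × 139 = 52.403 mol/min
Reaction term: ξ·ΔH°_rxn = 52.403 × -20.2 = -1058.5 kJ/min
Sensible, feed 181→25 °C: -3426.1 kJ/min
Outlet flows (mol/min): A 86.597, B 52.403
Sensible, products 25→77.6 °C: 1149.7 kJ/min
Q = ΔH = -3334.9 kJ/min = -55.582 kW
Heat removed = 200100 kJ/h

Q_out = 200000 kJ/h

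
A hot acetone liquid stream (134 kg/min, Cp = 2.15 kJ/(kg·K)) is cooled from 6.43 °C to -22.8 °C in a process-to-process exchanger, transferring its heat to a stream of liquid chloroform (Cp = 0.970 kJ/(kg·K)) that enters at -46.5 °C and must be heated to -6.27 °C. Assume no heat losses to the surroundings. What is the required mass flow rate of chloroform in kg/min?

ṁ_c = 216 kg/min

Heat released by hot stream: Q = 134 × 2.15 × (6.43 − -22.8) = 8421.2 kJ/min
Energy balance on cold side (adiabatic exchanger): Q = ṁ_c·Cp_c·(T_c,out − T_c,in)
ṁ_c = 8421.2 / [0.970 × (-6.27 − -46.5)] = 215.8 kg/min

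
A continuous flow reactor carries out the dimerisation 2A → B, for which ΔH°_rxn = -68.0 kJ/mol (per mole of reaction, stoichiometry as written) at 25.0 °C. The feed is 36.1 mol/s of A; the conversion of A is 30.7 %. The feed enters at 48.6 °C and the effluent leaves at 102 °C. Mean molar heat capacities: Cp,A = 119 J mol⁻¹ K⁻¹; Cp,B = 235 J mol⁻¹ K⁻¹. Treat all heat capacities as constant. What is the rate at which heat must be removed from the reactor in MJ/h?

Extent of reaction ξ = 0.307 × 36.1 / 2 = 5.5414 mol/s
Reaction term: ξ·ΔH°_rxn = 5.5414 × -68.0 = -376.81 kJ/s
Sensible, feed 48.6→25 °C: -101.38 kJ/s
Outlet flows (mol/s): A 25.017, B 5.5414
Sensible, products 25→102 °C: 329.5 kJ/s
Q = ΔH = -148.69 kJ/s = -148.69 kW
Heat removed = 535.29 MJ/h

Q_out = 535 MJ/h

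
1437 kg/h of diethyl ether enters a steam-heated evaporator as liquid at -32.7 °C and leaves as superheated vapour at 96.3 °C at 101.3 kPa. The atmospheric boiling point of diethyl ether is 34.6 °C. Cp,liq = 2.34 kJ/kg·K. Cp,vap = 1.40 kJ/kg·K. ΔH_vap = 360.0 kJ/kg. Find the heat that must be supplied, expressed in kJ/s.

Q = 241 kJ/s

liquid -32.7→34.6 °C: 157.48 kJ/kg
vaporisation at 34.6 °C: 360 kJ/kg
vapour 34.6→96.3 °C: 86.38 kJ/kg
Δh = 157.48 + 360 + 86.38 = 603.86 kJ/kg
Q = ṁ·Δh = 1437 kg/h × 603.86 kJ/kg = 867750 kJ/h
|Q| = 241.04 kW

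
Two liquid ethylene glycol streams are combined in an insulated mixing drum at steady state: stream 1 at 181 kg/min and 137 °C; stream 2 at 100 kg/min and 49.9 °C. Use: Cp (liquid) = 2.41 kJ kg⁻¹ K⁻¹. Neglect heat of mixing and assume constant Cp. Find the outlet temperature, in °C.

T_out = 106 °C

No heat crosses the boundary, so H_out = H_in.
T_out = Σ ṁᵢCp,ᵢTᵢ / Σ ṁᵢCp,ᵢ
      = 71787 / 677.21 = 106 °C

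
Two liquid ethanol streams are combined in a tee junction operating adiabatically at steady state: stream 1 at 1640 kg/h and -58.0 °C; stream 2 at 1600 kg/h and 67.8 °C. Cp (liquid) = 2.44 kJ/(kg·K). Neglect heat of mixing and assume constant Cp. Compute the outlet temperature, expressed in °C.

No heat crosses the boundary, so H_out = H_in.
Σ ṁᵢCp,ᵢTᵢ = 1640×2.44×-58.0 + 1600×2.44×67.8 = 32598
Σ ṁᵢCp,ᵢ = 1640×2.44 + 1600×2.44 = 7905.6
T_out = 32598 / 7905.6 = 4.1235 °C

T_out = 4.12 °C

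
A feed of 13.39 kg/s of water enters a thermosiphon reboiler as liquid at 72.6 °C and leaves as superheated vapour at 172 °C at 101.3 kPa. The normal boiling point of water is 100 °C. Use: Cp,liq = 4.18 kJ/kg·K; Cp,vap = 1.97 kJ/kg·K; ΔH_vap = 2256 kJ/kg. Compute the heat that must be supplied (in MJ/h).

liquid 72.6→100 °C: 114.53 kJ/kg
vaporisation at 100 °C: 2256 kJ/kg
vapour 100→172 °C: 141.84 kJ/kg
Δh = 114.53 + 2256 + 141.84 = 2512.4 kJ/kg
Q = ṁ·Δh = 13.39 kg/s × 2512.4 kJ/kg = 33641 kJ/s
|Q| = 33641 kW = 121110 MJ/h

Q = 121000 MJ/h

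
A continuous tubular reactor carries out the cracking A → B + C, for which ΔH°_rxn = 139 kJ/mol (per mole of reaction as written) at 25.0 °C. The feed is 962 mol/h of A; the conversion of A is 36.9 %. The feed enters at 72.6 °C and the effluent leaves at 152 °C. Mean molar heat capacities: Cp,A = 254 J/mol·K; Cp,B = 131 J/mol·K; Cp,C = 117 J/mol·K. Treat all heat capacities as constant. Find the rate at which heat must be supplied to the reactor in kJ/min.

Extent of reaction ξ = 0.369 × 962 = 354.98 mol/h
Reaction term: ξ·ΔH°_rxn = 354.98 × 139 = 49342 kJ/h
Sensible, feed 72.6→25 °C: -11631 kJ/h
Outlet flows (mol/h): A 607.02, B 354.98, C 354.98
Sensible, products 25→152 °C: 30762 kJ/h
Q = ΔH = 68473 kJ/h = 19.02 kW
Heat supplied = 1141.2 kJ/min

Q_in = 1140 kJ/min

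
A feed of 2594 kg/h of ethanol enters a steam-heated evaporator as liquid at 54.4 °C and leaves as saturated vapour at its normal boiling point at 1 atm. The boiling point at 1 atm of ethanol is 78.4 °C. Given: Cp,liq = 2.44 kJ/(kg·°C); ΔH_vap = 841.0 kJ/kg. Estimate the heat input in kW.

liquid 54.4→78.4 °C: 58.56 kJ/kg
vaporisation at 78.4 °C: 841 kJ/kg
Δh = 58.56 + 841 = 899.56 kJ/kg
Q = ṁ·Δh = 2594 kg/h × 899.56 kJ/kg = 2.3335e+06 kJ/h
|Q| = 648.18 kW

Q = 648 kW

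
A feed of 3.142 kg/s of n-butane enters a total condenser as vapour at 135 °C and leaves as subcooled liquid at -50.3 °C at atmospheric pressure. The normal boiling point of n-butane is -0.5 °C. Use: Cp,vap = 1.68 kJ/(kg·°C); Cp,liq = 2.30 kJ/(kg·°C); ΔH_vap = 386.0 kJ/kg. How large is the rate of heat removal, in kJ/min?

Q_c = 137000 kJ/min

vapour 135→-0.5 °C: -227.64 kJ/kg
condensation at -0.5 °C: -386 kJ/kg
liquid -0.5→-50.3 °C: -114.54 kJ/kg
Δh = -227.64 + -386 + -114.54 = -728.18 kJ/kg
Q = ṁ·Δh = 3.142 kg/s × -728.18 kJ/kg = -2287.9 kJ/s
|Q| = 2287.9 kW = 137280 kJ/min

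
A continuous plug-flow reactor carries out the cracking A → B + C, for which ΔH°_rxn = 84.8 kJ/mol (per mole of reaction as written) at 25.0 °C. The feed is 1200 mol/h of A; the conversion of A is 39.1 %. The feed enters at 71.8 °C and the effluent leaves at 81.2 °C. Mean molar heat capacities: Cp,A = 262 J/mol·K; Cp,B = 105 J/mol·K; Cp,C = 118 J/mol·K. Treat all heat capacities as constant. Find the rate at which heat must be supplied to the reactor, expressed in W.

Q_in = 11600 W

Extent of reaction ξ = 0.391 × 1200 = 469.2 mol/h
Reaction term: ξ·ΔH°_rxn = 469.2 × 84.8 = 39788 kJ/h
Sensible, feed 71.8→25 °C: -14714 kJ/h
Outlet flows (mol/h): A 730.8, B 469.2, C 469.2
Sensible, products 25→81.2 °C: 16641 kJ/h
Q = ΔH = 41715 kJ/h = 11.588 kW
Heat supplied = 11588 W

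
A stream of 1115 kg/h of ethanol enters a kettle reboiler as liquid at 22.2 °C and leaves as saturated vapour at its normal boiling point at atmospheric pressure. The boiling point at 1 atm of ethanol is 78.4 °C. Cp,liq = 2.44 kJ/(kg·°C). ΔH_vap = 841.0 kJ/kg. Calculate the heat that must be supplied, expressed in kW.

liquid 22.2→78.4 °C: 137.13 kJ/kg
vaporisation at 78.4 °C: 841 kJ/kg
Δh = 137.13 + 841 = 978.13 kJ/kg
Q = ṁ·Δh = 1115 kg/h × 978.13 kJ/kg = 1.0906e+06 kJ/h
|Q| = 302.95 kW

Q = 303 kW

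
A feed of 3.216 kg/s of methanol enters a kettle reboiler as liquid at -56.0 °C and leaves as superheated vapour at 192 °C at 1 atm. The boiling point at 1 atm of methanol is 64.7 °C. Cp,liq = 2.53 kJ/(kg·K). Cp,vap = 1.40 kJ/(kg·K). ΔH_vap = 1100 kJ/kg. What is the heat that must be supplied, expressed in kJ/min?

liquid -56.0→64.7 °C: 305.37 kJ/kg
vaporisation at 64.7 °C: 1100 kJ/kg
vapour 64.7→192 °C: 178.22 kJ/kg
Δh = 305.37 + 1100 + 178.22 = 1583.6 kJ/kg
Q = ṁ·Δh = 3.216 kg/s × 1583.6 kJ/kg = 5092.8 kJ/s
|Q| = 5092.8 kW = 305570 kJ/min

Q = 306000 kJ/min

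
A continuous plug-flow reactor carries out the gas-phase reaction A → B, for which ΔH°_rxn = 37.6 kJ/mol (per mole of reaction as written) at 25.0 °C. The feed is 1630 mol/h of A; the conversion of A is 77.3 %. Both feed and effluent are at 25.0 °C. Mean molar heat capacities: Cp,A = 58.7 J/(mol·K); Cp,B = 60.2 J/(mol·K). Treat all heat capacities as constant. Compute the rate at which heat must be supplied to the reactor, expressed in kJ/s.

Q_in = 13.2 kJ/s

Extent of reaction ξ = 0.773 × 1630 = 1260 mol/h
Reaction term: ξ·ΔH°_rxn = 1260 × 37.6 = 47376 kJ/h
Q = ΔH = 47376 kJ/h = 13.16 kW
Heat supplied = 13.16 kJ/s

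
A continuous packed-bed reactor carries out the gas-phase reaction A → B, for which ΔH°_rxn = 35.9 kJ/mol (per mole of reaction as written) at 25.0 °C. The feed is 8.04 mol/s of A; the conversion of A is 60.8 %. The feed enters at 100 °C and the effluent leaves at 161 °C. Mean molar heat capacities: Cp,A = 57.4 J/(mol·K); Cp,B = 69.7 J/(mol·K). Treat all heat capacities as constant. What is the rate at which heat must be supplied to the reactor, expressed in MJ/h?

Extent of reaction ξ = 0.608 × 8.04 = 4.8883 mol/s
Reaction term: ξ·ΔH°_rxn = 4.8883 × 35.9 = 175.49 kJ/s
Sensible, feed 100→25 °C: -34.612 kJ/s
Outlet flows (mol/s): A 3.1517, B 4.8883
Sensible, products 25→161 °C: 70.941 kJ/s
Q = ΔH = 211.82 kJ/s = 211.82 kW
Heat supplied = 762.55 MJ/h

Q_in = 763 MJ/h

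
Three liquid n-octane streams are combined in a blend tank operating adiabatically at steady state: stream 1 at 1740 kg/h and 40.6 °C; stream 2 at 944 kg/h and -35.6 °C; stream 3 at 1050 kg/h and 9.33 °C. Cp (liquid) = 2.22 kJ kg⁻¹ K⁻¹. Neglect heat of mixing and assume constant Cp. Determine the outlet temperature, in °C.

Adiabatic, steady state ⇒ Σ ṁᵢCp,ᵢ(T_out − Tᵢ) = 0
Σ ṁᵢCp,ᵢTᵢ = 1740×2.22×40.6 + 944×2.22×-35.6 + 1050×2.22×9.33 = 103970
Σ ṁᵢCp,ᵢ = 1740×2.22 + 944×2.22 + 1050×2.22 = 8289.5
T_out = 103970 / 8289.5 = 12.543 °C

T_out = 12.5 °C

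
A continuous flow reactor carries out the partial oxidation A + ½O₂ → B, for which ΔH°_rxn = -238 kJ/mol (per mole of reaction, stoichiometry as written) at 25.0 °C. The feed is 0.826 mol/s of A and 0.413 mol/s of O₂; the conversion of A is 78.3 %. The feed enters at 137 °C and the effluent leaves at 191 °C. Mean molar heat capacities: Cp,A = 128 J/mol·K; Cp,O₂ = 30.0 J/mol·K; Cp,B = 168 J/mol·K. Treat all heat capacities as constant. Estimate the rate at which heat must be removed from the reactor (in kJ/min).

Extent of reaction ξ = 0.783 × 0.826 = 0.64676 mol/s
Reaction term: ξ·ΔH°_rxn = 0.64676 × -238 = -153.93 kJ/s
Sensible, feed 137→25 °C: -13.229 kJ/s
Outlet flows (mol/s): A 0.17924, O₂ 0.089621, B 0.64676
Sensible, products 25→191 °C: 22.292 kJ/s
Q = ΔH = -144.87 kJ/s = -144.87 kW
Heat removed = 8692 kJ/min

Q_out = 8690 kJ/min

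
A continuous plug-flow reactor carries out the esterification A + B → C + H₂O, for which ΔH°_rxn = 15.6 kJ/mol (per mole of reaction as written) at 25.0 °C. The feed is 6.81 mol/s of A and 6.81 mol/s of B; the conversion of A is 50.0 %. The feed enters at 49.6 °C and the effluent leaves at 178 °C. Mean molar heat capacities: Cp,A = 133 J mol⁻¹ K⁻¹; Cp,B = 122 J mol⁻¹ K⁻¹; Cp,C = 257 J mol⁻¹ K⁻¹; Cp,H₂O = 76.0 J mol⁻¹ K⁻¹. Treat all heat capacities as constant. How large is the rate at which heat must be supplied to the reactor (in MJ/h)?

Extent of reaction ξ = 0.500 × 6.81 = 3.405 mol/s
Reaction term: ξ·ΔH°_rxn = 3.405 × 15.6 = 53.118 kJ/s
Sensible, feed 49.6→25 °C: -42.719 kJ/s
Outlet flows (mol/s): A 3.405, B 3.405, C 3.405, H₂O 3.405
Sensible, products 25→178 °C: 306.33 kJ/s
Q = ΔH = 316.73 kJ/s = 316.73 kW
Heat supplied = 1140.2 MJ/h

Q_in = 1140 MJ/h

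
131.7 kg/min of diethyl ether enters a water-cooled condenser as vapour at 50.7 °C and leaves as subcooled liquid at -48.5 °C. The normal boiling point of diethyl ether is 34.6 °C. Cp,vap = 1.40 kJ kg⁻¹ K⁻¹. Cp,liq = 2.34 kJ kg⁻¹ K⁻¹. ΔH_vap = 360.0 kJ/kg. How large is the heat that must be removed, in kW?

Q_c = 1270 kW

vapour 50.7→34.6 °C: -22.54 kJ/kg
condensation at 34.6 °C: -360 kJ/kg
liquid 34.6→-48.5 °C: -194.45 kJ/kg
Δh = -22.54 + -360 + -194.45 = -576.99 kJ/kg
Q = ṁ·Δh = 131.7 kg/min × -576.99 kJ/kg = -75990 kJ/min
|Q| = 1266.5 kW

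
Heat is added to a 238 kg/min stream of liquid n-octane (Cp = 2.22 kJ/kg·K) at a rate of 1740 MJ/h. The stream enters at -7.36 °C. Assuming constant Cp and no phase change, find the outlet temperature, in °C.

Q = 1740 MJ/h = 29000 kJ/min
ΔT = Q/(ṁ·Cp) = 29000/(238×2.22) = 54.887 K
T_out = -7.36 + 54.887 = 47.527 °C

T_out = 47.5 °C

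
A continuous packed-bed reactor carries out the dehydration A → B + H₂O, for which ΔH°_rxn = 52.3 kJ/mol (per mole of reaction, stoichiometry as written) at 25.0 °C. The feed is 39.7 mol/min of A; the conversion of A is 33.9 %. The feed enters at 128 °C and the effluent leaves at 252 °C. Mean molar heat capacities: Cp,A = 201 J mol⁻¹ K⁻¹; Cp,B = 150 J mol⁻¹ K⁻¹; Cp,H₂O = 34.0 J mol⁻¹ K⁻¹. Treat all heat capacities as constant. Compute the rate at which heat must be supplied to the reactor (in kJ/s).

Q_in = 27.4 kJ/s

Extent of reaction ξ = 0.339 × 39.7 = 13.458 mol/min
Reaction term: ξ·ΔH°_rxn = 13.458 × 52.3 = 703.87 kJ/min
Sensible, feed 128→25 °C: -821.91 kJ/min
Outlet flows (mol/min): A 26.242, B 13.458, H₂O 13.458
Sensible, products 25→252 °C: 1759.5 kJ/min
Q = ΔH = 1641.4 kJ/min = 27.357 kW
Heat supplied = 27.357 kJ/s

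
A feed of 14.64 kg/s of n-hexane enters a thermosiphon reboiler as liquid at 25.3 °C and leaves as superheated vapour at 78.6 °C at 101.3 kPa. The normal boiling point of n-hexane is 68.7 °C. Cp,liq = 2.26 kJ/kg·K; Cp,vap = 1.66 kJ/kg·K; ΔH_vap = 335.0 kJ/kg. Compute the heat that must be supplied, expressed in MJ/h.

Q = 23700 MJ/h

liquid 25.3→68.7 °C: 98.084 kJ/kg
vaporisation at 68.7 °C: 335 kJ/kg
vapour 68.7→78.6 °C: 16.434 kJ/kg
Δh = 98.084 + 335 + 16.434 = 449.52 kJ/kg
Q = ṁ·Δh = 14.64 kg/s × 449.52 kJ/kg = 6580.9 kJ/s
|Q| = 6580.9 kW = 23691 MJ/h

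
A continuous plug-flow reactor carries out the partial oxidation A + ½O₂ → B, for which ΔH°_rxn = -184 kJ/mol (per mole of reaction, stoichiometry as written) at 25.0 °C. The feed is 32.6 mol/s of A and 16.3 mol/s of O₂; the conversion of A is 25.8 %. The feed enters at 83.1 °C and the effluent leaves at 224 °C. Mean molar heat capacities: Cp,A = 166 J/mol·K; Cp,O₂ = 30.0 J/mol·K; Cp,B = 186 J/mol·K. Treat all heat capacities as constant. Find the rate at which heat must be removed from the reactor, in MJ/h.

Extent of reaction ξ = 0.258 × 32.6 = 8.4108 mol/s
Reaction term: ξ·ΔH°_rxn = 8.4108 × -184 = -1547.6 kJ/s
Sensible, feed 83.1→25 °C: -342.82 kJ/s
Outlet flows (mol/s): A 24.189, O₂ 12.095, B 8.4108
Sensible, products 25→224 °C: 1182.6 kJ/s
Q = ΔH = -707.82 kJ/s = -707.82 kW
Heat removed = 2548.2 MJ/h

Q_out = 2550 MJ/h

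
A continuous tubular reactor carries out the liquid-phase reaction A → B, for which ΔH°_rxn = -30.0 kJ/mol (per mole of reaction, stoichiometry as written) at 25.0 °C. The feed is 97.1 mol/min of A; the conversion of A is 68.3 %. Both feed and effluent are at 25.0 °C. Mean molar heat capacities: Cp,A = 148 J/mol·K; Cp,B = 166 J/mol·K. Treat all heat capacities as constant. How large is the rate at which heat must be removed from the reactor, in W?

Extent of reaction ξ = 0.683 × 97.1 = 66.319 mol/min
Reaction term: ξ·ΔH°_rxn = 66.319 × -30.0 = -1989.6 kJ/min
Q = ΔH = -1989.6 kJ/min = -33.16 kW
Heat removed = 33160 W

Q_out = 33200 W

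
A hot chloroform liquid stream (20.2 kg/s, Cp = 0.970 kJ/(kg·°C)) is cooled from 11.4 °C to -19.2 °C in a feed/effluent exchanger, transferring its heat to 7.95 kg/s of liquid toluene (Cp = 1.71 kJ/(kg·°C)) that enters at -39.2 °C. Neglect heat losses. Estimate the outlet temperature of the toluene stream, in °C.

T_c,out = 4.90 °C

Heat released by hot stream: Q = 20.2 × 0.970 × (11.4 − -19.2) = 599.58 kJ/s
Energy balance on cold side (adiabatic exchanger): Q = ṁ_c·Cp_c·(T_c,out − T_c,in)
T_c,out = -39.2 + 599.58/(7.95 × 1.71) = 4.9043 °C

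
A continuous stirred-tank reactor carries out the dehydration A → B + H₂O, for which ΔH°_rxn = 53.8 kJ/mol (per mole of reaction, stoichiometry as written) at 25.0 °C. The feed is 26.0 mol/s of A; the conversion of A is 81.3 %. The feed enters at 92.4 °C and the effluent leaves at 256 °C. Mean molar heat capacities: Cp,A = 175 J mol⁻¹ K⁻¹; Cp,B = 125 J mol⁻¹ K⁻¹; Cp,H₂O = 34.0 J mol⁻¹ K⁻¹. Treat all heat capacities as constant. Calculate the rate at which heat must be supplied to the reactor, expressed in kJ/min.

Extent of reaction ξ = 0.813 × 26.0 = 21.138 mol/s
Reaction term: ξ·ΔH°_rxn = 21.138 × 53.8 = 1137.2 kJ/s
Sensible, feed 92.4→25 °C: -306.67 kJ/s
Outlet flows (mol/s): A 4.862, B 21.138, H₂O 21.138
Sensible, products 25→256 °C: 972.92 kJ/s
Q = ΔH = 1803.5 kJ/s = 1803.5 kW
Heat supplied = 108210 kJ/min

Q_in = 108000 kJ/min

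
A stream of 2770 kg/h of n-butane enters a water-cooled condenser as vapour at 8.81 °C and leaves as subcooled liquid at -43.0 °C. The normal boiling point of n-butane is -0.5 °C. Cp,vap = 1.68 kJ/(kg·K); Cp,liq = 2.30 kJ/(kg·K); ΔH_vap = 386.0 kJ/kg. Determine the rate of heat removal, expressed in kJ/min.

Q_c = 23100 kJ/min

vapour 8.81→-0.5 °C: -15.641 kJ/kg
condensation at -0.5 °C: -386 kJ/kg
liquid -0.5→-43.0 °C: -97.75 kJ/kg
Δh = -15.641 + -386 + -97.75 = -499.39 kJ/kg
Q = ṁ·Δh = 2770 kg/h × -499.39 kJ/kg = -1.3833e+06 kJ/h
|Q| = 384.25 kW = 23055 kJ/min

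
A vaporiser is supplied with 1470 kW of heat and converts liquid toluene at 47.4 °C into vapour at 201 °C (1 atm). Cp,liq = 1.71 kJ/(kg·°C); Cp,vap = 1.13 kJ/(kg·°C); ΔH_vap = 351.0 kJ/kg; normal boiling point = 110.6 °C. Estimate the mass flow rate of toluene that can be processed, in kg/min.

Δh = 1.71×(110.6−47.4) + 351.0 + 1.13×(201−110.6) = 561.22 kJ/kg
Q = 1470 kW = 1470 kJ/s = 88200 kJ/min
ṁ = Q/Δh = 88200 / 561.22 = 157.16 kg/min

ṁ = 157 kg/min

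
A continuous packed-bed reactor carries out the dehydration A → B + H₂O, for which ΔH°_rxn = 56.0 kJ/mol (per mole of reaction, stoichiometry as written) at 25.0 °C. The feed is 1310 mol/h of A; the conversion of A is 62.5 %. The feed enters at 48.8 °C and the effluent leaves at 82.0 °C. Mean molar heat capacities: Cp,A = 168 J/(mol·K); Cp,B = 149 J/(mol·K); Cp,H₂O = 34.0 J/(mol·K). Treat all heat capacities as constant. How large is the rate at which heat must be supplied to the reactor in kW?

Extent of reaction ξ = 0.625 × 1310 = 818.75 mol/h
Reaction term: ξ·ΔH°_rxn = 818.75 × 56.0 = 45850 kJ/h
Sensible, feed 48.8→25 °C: -5237.9 kJ/h
Outlet flows (mol/h): A 491.25, B 818.75, H₂O 818.75
Sensible, products 25→82.0 °C: 13245 kJ/h
Q = ΔH = 53857 kJ/h = 14.96 kW
Heat supplied = 14.96 kW

Q_in = 15.0 kW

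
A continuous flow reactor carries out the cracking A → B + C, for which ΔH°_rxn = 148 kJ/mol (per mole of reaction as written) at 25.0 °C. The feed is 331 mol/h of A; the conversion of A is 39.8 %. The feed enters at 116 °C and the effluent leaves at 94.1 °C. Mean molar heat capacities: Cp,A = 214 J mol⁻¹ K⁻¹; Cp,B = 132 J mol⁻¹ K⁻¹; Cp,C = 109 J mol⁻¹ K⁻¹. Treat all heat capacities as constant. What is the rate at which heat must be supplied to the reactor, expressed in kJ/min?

Q_in = 303 kJ/min

Extent of reaction ξ = 0.398 × 331 = 131.74 mol/h
Reaction term: ξ·ΔH°_rxn = 131.74 × 148 = 19497 kJ/h
Sensible, feed 116→25 °C: -6445.9 kJ/h
Outlet flows (mol/h): A 199.26, B 131.74, C 131.74
Sensible, products 25→94.1 °C: 5140.4 kJ/h
Q = ΔH = 18192 kJ/h = 5.0533 kW
Heat supplied = 303.2 kJ/min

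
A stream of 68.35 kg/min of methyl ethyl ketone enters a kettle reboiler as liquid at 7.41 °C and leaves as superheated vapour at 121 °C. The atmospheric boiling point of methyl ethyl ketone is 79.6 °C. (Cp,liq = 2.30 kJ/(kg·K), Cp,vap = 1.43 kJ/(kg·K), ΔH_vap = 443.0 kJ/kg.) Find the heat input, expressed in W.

liquid 7.41→79.6 °C: 166.04 kJ/kg
vaporisation at 79.6 °C: 443 kJ/kg
vapour 79.6→121 °C: 59.202 kJ/kg
Δh = 166.04 + 443 + 59.202 = 668.24 kJ/kg
Q = ṁ·Δh = 68.35 kg/min × 668.24 kJ/kg = 45674 kJ/min
|Q| = 761.24 kW = 761240 W

Q = 761000 W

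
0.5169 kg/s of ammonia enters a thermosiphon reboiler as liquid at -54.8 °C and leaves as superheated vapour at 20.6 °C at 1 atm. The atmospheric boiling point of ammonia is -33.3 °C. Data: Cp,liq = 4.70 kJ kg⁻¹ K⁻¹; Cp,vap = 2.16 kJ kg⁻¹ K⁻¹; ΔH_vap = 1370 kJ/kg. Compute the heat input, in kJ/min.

Q = 49200 kJ/min

liquid -54.8→-33.3 °C: 101.05 kJ/kg
vaporisation at -33.3 °C: 1370 kJ/kg
vapour -33.3→20.6 °C: 116.42 kJ/kg
Δh = 101.05 + 1370 + 116.42 = 1587.5 kJ/kg
Q = ṁ·Δh = 0.5169 kg/s × 1587.5 kJ/kg = 820.57 kJ/s
|Q| = 820.57 kW = 49234 kJ/min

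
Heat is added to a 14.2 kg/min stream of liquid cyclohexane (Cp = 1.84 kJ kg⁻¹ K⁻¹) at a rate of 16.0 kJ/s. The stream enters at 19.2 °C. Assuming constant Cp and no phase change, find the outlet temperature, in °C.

Q = 16.0 kJ/s = 960 kJ/min
ΔT = Q/(ṁ·Cp) = 960/(14.2×1.84) = 36.742 K
T_out = 19.2 + 36.742 = 55.942 °C

T_out = 55.9 °C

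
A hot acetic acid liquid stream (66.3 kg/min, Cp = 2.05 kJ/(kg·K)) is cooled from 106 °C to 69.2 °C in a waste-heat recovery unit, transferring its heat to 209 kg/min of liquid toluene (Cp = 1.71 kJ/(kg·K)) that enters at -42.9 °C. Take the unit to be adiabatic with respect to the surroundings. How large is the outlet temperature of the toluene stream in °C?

Heat released by hot stream: Q = 66.3 × 2.05 × (106 − 69.2) = 5001.7 kJ/min
Energy balance on cold side (adiabatic exchanger): Q = ṁ_c·Cp_c·(T_c,out − T_c,in)
T_c,out = -42.9 + 5001.7/(209 × 1.71) = -28.905 °C

T_c,out = -28.9 °C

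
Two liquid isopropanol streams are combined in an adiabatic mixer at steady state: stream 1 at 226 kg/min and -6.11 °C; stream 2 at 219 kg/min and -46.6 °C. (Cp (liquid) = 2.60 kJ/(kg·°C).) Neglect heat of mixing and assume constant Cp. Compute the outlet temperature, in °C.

T_out = -26.0 °C

Energy balance with Q = 0: Σ ṁᵢCp,ᵢ(T_out − Tᵢ) = 0
T_out = Σ ṁᵢCp,ᵢTᵢ / Σ ṁᵢCp,ᵢ
      = -30124 / 1157 = -26.037 °C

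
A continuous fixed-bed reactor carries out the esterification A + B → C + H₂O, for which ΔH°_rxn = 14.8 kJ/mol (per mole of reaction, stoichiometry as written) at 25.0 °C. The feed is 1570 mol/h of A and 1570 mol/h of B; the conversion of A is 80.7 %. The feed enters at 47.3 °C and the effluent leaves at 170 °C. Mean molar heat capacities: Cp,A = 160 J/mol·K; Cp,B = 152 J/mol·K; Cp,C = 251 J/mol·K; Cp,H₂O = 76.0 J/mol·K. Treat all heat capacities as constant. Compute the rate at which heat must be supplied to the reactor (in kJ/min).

Q_in = 1360 kJ/min

Extent of reaction ξ = 0.807 × 1570 = 1267 mol/h
Reaction term: ξ·ΔH°_rxn = 1267 × 14.8 = 18751 kJ/h
Sensible, feed 47.3→25 °C: -10923 kJ/h
Outlet flows (mol/h): A 303.01, B 303.01, C 1267, H₂O 1267
Sensible, products 25→170 °C: 73783 kJ/h
Q = ΔH = 81611 kJ/h = 22.67 kW
Heat supplied = 1360.2 kJ/min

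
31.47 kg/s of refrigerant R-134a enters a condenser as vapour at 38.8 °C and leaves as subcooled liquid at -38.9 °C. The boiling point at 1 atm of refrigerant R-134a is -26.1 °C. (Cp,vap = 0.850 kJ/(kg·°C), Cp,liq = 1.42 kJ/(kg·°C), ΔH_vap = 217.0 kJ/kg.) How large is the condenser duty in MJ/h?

vapour 38.8→-26.1 °C: -55.165 kJ/kg
condensation at -26.1 °C: -217 kJ/kg
liquid -26.1→-38.9 °C: -18.176 kJ/kg
Δh = -55.165 + -217 + -18.176 = -290.34 kJ/kg
Q = ṁ·Δh = 31.47 kg/s × -290.34 kJ/kg = -9137 kJ/s
|Q| = 9137 kW = 32893 MJ/h

Q_c = 32900 MJ/h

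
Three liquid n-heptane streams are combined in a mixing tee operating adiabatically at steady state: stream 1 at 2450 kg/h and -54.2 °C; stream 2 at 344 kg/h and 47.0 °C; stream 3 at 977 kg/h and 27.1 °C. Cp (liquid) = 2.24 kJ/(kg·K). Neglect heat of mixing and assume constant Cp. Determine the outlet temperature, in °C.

T_out = -23.9 °C

No heat crosses the boundary, so H_out = H_in.
Σ ṁᵢCp,ᵢTᵢ = 2450×2.24×-54.2 + 344×2.24×47.0 + 977×2.24×27.1 = -201930
Σ ṁᵢCp,ᵢ = 2450×2.24 + 344×2.24 + 977×2.24 = 8447
T_out = -201930 / 8447 = -23.905 °C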